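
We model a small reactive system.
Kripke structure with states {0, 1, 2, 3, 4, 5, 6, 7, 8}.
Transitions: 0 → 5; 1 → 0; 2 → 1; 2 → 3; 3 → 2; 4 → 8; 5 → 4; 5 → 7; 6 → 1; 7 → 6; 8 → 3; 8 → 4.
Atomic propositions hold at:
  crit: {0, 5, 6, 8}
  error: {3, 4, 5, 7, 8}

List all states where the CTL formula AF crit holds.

{0, 1, 4, 5, 6, 7, 8}

AF crit: least fixpoint, start Z0 = {0, 5, 6, 8}, add states with every successor in Z. Z1 = {0, 1, 4, 5, 6, 7, 8}; fixed.
Sat(AF crit) = {0, 1, 4, 5, 6, 7, 8}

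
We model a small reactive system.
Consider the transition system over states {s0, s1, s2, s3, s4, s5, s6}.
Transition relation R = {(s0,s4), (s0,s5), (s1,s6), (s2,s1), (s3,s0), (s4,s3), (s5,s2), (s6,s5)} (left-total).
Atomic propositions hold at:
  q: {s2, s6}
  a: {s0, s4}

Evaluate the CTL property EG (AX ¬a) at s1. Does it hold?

Yes

Sat(¬a) = {s1, s2, s3, s5, s6}
Sat(AX ¬a) = {s : every successor in {s1, s2, s3, s5, s6}} = {s1, s2, s4, s5, s6}
EG (AX ¬a): greatest fixpoint, start Z0 = {s1, s2, s4, s5, s6}, keep only states in Sat with some successor in Z. Z1 = {s1, s2, s5, s6}; fixed.
Sat(EG (AX ¬a)) = {s1, s2, s5, s6}
s1 ∈ Sat(EG (AX ¬a)) = {s1, s2, s5, s6}, so the formula holds at s1.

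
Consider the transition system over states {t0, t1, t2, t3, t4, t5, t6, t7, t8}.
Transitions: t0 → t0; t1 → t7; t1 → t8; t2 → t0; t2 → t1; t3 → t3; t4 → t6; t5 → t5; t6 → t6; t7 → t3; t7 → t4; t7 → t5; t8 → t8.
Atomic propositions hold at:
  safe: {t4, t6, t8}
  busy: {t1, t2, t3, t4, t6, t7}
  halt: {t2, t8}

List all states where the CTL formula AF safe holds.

AF safe: least fixpoint, start Z0 = {t4, t6, t8}, add states with every successor in Z. Already a fixed point.
Sat(AF safe) = {t4, t6, t8}

{t4, t6, t8}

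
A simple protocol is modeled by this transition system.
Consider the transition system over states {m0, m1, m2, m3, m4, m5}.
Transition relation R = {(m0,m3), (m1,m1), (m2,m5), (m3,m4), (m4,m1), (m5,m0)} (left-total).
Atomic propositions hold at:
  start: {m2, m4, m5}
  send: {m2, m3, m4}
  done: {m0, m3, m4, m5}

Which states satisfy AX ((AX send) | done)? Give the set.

{m0, m2, m3, m5}

Sat(AX send) = {s : every successor in {m2, m3, m4}} = {m0, m3}
Sat((AX send) | done) = {m0, m3, m4, m5}
Sat(AX ((AX send) | done)) = {s : every successor in {m0, m3, m4, m5}} = {m0, m2, m3, m5}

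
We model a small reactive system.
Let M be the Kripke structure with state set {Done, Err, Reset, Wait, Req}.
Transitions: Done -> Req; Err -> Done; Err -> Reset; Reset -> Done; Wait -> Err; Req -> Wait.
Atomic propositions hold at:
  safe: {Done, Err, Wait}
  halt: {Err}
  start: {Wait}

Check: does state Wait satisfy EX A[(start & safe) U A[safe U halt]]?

Sat(start & safe) = {Wait}
A[safe U halt]: least fixpoint, start Z0 = Sat(halt) = {Err}, add states in Sat(safe) with every successor in Z. Z1 = {Err, Wait}; fixed.
Sat(A[safe U halt]) = {Err, Wait}
A[(start & safe) U A[safe U halt]]: least fixpoint, start Z0 = Sat(A[safe U halt]) = {Err, Wait}, add states in Sat(start & safe) with every successor in Z. Already a fixed point.
Sat(A[(start & safe) U A[safe U halt]]) = {Err, Wait}
Sat(EX A[(start & safe) U A[safe U halt]]) = {s : some successor in {Err, Wait}} = {Wait, Req}
Wait ∈ Sat(EX A[(start & safe) U A[safe U halt]]) = {Wait, Req}, so the formula holds at Wait.

Yes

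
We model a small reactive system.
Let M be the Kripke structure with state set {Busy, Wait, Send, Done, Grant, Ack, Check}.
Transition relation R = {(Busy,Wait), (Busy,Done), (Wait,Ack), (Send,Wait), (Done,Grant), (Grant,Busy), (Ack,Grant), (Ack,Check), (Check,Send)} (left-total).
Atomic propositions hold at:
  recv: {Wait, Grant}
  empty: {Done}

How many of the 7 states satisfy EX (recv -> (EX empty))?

5

Sat(EX empty) = {s : some successor in {Done}} = {Busy}
Sat(recv -> (EX empty)) = {Busy, Send, Done, Ack, Check}
Sat(EX (recv -> (EX empty))) = {s : some successor in {Busy, Send, Done, Ack, Check}} = {Busy, Wait, Grant, Ack, Check}
|Sat(EX (recv -> (EX empty)))| = |{Busy, Wait, Grant, Ack, Check}| = 5.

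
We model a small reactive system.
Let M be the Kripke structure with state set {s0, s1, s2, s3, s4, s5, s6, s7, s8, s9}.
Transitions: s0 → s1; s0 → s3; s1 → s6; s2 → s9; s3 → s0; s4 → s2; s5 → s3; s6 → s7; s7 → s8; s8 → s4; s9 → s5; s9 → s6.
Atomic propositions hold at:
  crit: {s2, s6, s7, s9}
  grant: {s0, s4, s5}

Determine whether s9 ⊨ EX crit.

Yes

Sat(EX crit) = {s : some successor in {s2, s6, s7, s9}} = {s1, s2, s4, s6, s9}
s9 ∈ Sat(EX crit) = {s1, s2, s4, s6, s9}, so the formula holds at s9.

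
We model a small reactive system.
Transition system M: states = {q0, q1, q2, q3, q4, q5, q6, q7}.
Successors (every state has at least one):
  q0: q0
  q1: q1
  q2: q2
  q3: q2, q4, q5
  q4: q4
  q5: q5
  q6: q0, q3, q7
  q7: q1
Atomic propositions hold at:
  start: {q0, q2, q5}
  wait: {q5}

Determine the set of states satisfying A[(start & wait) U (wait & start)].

Sat(start & wait) = {q5}
Sat(wait & start) = {q5}
A[(start & wait) U (wait & start)]: least fixpoint, start Z0 = Sat((wait & start)) = {q5}, add states in Sat(start & wait) with every successor in Z. Already a fixed point.
Sat(A[(start & wait) U (wait & start)]) = {q5}

{q5}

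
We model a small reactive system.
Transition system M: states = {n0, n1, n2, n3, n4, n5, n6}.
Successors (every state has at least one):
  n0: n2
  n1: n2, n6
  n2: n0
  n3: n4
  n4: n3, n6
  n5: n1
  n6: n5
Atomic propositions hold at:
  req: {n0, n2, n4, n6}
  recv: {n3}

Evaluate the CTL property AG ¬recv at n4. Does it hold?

No

Sat(¬recv) = {n0, n1, n2, n4, n5, n6}
AG ¬recv: greatest fixpoint, start Z0 = {n0, n1, n2, n4, n5, n6}, keep only states in Sat with every successor in Z. Z1 = {n0, n1, n2, n5, n6}; fixed.
Sat(AG ¬recv) = {n0, n1, n2, n5, n6}
n4 ∉ Sat(AG ¬recv) = {n0, n1, n2, n5, n6}, so the formula does not hold at n4.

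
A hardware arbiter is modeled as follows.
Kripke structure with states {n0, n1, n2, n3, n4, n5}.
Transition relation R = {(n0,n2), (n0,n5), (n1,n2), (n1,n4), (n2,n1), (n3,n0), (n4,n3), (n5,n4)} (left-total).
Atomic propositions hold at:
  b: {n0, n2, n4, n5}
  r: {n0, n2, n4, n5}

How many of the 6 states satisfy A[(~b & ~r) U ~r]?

Sat(~b) = {n1, n3}
Sat(~r) = {n1, n3}
Sat(~b & ~r) = {n1, n3}
A[(~b & ~r) U ~r]: least fixpoint, start Z0 = Sat(~r) = {n1, n3}, add states in Sat(~b & ~r) with every successor in Z. Already a fixed point.
Sat(A[(~b & ~r) U ~r]) = {n1, n3}
|Sat(A[(~b & ~r) U ~r])| = |{n1, n3}| = 2.

2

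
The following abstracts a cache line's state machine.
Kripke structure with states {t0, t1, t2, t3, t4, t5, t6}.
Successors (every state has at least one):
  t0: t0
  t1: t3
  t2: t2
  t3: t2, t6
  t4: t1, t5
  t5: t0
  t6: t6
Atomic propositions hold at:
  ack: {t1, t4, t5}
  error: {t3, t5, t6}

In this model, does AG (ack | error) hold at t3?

Sat(ack | error) = {t1, t3, t4, t5, t6}
AG (ack | error): greatest fixpoint, start Z0 = {t1, t3, t4, t5, t6}, keep only states in Sat with every successor in Z. Z1 = {t1, t4, t6}; Z2 = {t6}; fixed.
Sat(AG (ack | error)) = {t6}
t3 ∉ Sat(AG (ack | error)) = {t6}, so the formula does not hold at t3.

No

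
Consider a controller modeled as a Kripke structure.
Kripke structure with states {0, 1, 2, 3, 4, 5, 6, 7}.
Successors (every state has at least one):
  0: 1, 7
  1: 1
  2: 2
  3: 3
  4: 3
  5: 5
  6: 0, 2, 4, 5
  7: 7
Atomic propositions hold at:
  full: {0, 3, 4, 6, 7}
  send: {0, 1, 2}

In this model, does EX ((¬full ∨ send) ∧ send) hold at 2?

Sat(¬full) = {1, 2, 5}
Sat(¬full ∨ send) = {0, 1, 2, 5}
Sat((¬full ∨ send) ∧ send) = {0, 1, 2}
Sat(EX ((¬full ∨ send) ∧ send)) = {s : some successor in {0, 1, 2}} = {0, 1, 2, 6}
2 ∈ Sat(EX ((¬full ∨ send) ∧ send)) = {0, 1, 2, 6}, so the formula holds at 2.

Yes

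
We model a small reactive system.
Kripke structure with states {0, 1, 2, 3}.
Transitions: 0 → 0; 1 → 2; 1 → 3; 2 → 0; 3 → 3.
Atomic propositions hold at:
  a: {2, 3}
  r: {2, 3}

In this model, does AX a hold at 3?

Sat(AX a) = {s : every successor in {2, 3}} = {1, 3}
3 ∈ Sat(AX a) = {1, 3}, so the formula holds at 3.

Yes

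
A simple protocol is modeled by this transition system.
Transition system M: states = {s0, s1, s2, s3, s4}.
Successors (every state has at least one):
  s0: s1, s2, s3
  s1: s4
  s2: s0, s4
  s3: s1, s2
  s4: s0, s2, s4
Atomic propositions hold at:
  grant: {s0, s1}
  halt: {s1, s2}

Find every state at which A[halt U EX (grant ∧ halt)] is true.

{s0, s3}

Sat(grant ∧ halt) = {s1}
Sat(EX (grant ∧ halt)) = {s : some successor in {s1}} = {s0, s3}
A[halt U EX (grant ∧ halt)]: least fixpoint, start Z0 = Sat(EX (grant ∧ halt)) = {s0, s3}, add states in Sat(halt) with every successor in Z. Already a fixed point.
Sat(A[halt U EX (grant ∧ halt)]) = {s0, s3}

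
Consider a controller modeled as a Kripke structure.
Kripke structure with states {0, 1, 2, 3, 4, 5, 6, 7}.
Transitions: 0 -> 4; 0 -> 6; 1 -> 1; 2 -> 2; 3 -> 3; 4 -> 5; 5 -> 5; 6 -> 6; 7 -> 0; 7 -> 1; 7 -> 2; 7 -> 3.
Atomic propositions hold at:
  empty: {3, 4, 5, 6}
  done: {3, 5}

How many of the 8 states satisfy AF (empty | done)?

Sat(empty | done) = {3, 4, 5, 6}
AF (empty | done): least fixpoint, start Z0 = {3, 4, 5, 6}, add states with every successor in Z. Z1 = {0, 3, 4, 5, 6}; fixed.
Sat(AF (empty | done)) = {0, 3, 4, 5, 6}
|Sat(AF (empty | done))| = |{0, 3, 4, 5, 6}| = 5.

5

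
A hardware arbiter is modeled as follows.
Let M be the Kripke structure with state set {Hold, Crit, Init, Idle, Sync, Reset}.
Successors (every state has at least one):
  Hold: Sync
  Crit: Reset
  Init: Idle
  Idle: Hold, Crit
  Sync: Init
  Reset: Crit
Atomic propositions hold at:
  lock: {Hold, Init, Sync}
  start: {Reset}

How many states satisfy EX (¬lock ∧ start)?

Sat(¬lock) = {Crit, Idle, Reset}
Sat(¬lock ∧ start) = {Reset}
Sat(EX (¬lock ∧ start)) = {s : some successor in {Reset}} = {Crit}
|Sat(EX (¬lock ∧ start))| = |{Crit}| = 1.

1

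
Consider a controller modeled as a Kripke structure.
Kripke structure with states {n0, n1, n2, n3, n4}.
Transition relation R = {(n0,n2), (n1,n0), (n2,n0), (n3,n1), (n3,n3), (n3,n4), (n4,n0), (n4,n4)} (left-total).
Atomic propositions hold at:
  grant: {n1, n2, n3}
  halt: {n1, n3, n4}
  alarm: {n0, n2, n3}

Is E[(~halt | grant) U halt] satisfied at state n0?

Sat(~halt) = {n0, n2}
Sat(~halt | grant) = {n0, n1, n2, n3}
E[(~halt | grant) U halt]: least fixpoint, start Z0 = Sat(halt) = {n1, n3, n4}, add states in Sat(~halt | grant) with some successor in Z. Already a fixed point.
Sat(E[(~halt | grant) U halt]) = {n1, n3, n4}
n0 ∉ Sat(E[(~halt | grant) U halt]) = {n1, n3, n4}, so the formula does not hold at n0.

No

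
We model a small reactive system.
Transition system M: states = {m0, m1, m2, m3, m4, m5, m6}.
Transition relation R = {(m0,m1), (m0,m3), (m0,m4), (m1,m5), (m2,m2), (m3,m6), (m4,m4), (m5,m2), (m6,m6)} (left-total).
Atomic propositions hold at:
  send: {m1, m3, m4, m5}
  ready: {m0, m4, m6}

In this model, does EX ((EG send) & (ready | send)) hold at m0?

EG send: greatest fixpoint, start Z0 = {m1, m3, m4, m5}, keep only states in Sat with some successor in Z. Z1 = {m1, m4}; Z2 = {m4}; fixed.
Sat(EG send) = {m4}
Sat(ready | send) = {m0, m1, m3, m4, m5, m6}
Sat((EG send) & (ready | send)) = {m4}
Sat(EX ((EG send) & (ready | send))) = {s : some successor in {m4}} = {m0, m4}
m0 ∈ Sat(EX ((EG send) & (ready | send))) = {m0, m4}, so the formula holds at m0.

Yes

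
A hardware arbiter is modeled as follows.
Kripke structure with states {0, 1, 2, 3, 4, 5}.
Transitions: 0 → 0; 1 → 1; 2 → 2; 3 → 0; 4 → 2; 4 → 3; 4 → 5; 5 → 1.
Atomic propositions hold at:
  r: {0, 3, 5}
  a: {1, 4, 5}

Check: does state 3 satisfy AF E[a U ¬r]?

Sat(¬r) = {1, 2, 4}
E[a U ¬r]: least fixpoint, start Z0 = Sat(¬r) = {1, 2, 4}, add states in Sat(a) with some successor in Z. Z1 = {1, 2, 4, 5}; fixed.
Sat(E[a U ¬r]) = {1, 2, 4, 5}
AF E[a U ¬r]: least fixpoint, start Z0 = {1, 2, 4, 5}, add states with every successor in Z. Already a fixed point.
Sat(AF E[a U ¬r]) = {1, 2, 4, 5}
3 ∉ Sat(AF E[a U ¬r]) = {1, 2, 4, 5}, so the formula does not hold at 3.

No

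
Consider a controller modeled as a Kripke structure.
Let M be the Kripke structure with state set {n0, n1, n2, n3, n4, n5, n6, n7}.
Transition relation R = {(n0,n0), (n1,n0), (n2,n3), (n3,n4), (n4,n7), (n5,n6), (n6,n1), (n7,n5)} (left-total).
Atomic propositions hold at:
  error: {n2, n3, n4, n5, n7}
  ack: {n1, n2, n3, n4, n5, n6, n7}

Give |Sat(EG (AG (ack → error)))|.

Sat(ack → error) = {n0, n2, n3, n4, n5, n7}
AG (ack → error): greatest fixpoint, start Z0 = {n0, n2, n3, n4, n5, n7}, keep only states in Sat with every successor in Z. Z1 = {n0, n2, n3, n4, n7}; Z2 = {n0, n2, n3, n4}; Z3 = {n0, n2, n3}; Z4 = {n0, n2}; Z5 = {n0}; fixed.
Sat(AG (ack → error)) = {n0}
EG (AG (ack → error)): greatest fixpoint, start Z0 = {n0}, keep only states in Sat with some successor in Z. Already a fixed point.
Sat(EG (AG (ack → error))) = {n0}
|Sat(EG (AG (ack → error)))| = |{n0}| = 1.

1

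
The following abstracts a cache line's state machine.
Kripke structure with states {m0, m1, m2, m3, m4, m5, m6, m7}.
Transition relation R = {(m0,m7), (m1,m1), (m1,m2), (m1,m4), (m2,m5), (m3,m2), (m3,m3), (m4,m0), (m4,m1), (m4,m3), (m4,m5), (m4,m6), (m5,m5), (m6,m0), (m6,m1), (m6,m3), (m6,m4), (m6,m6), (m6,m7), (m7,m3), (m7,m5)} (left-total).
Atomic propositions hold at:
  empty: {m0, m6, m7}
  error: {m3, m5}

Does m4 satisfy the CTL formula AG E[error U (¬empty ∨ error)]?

Sat(¬empty) = {m1, m2, m3, m4, m5}
Sat(¬empty ∨ error) = {m1, m2, m3, m4, m5}
E[error U (¬empty ∨ error)]: least fixpoint, start Z0 = Sat((¬empty ∨ error)) = {m1, m2, m3, m4, m5}, add states in Sat(error) with some successor in Z. Already a fixed point.
Sat(E[error U (¬empty ∨ error)]) = {m1, m2, m3, m4, m5}
AG E[error U (¬empty ∨ error)]: greatest fixpoint, start Z0 = {m1, m2, m3, m4, m5}, keep only states in Sat with every successor in Z. Z1 = {m1, m2, m3, m5}; Z2 = {m2, m3, m5}; fixed.
Sat(AG E[error U (¬empty ∨ error)]) = {m2, m3, m5}
m4 ∉ Sat(AG E[error U (¬empty ∨ error)]) = {m2, m3, m5}, so the formula does not hold at m4.

No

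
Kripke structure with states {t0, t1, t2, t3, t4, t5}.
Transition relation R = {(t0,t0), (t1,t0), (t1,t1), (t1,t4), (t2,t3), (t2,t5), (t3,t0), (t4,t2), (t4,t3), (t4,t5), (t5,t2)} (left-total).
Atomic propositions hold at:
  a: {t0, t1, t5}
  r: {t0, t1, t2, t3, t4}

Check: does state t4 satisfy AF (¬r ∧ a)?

Sat(¬r) = {t5}
Sat(¬r ∧ a) = {t5}
AF (¬r ∧ a): least fixpoint, start Z0 = {t5}, add states with every successor in Z. Already a fixed point.
Sat(AF (¬r ∧ a)) = {t5}
t4 ∉ Sat(AF (¬r ∧ a)) = {t5}, so the formula does not hold at t4.

No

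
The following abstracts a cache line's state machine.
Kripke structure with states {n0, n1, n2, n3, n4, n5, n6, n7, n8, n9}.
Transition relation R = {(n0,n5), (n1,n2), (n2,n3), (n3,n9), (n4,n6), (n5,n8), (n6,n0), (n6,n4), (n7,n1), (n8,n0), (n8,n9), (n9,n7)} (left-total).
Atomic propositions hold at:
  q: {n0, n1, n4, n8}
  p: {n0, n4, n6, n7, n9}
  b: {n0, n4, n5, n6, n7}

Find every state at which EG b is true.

EG b: greatest fixpoint, start Z0 = {n0, n4, n5, n6, n7}, keep only states in Sat with some successor in Z. Z1 = {n0, n4, n6}; Z2 = {n4, n6}; fixed.
Sat(EG b) = {n4, n6}

{n4, n6}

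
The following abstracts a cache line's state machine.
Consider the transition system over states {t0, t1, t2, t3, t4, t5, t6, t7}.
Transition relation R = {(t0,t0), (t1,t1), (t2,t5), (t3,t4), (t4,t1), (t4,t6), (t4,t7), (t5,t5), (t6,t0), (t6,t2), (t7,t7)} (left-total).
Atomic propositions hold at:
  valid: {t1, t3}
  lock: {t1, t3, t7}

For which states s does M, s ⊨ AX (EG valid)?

EG valid: greatest fixpoint, start Z0 = {t1, t3}, keep only states in Sat with some successor in Z. Z1 = {t1}; fixed.
Sat(EG valid) = {t1}
Sat(AX (EG valid)) = {s : every successor in {t1}} = {t1}

{t1}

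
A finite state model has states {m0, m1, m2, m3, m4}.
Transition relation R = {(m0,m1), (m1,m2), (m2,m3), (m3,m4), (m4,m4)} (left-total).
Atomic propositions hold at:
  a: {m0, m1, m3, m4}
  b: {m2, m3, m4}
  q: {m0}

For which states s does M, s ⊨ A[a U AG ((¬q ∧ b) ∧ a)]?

Sat(¬q) = {m1, m2, m3, m4}
Sat(¬q ∧ b) = {m2, m3, m4}
Sat((¬q ∧ b) ∧ a) = {m3, m4}
AG ((¬q ∧ b) ∧ a): greatest fixpoint, start Z0 = {m3, m4}, keep only states in Sat with every successor in Z. Already a fixed point.
Sat(AG ((¬q ∧ b) ∧ a)) = {m3, m4}
A[a U AG ((¬q ∧ b) ∧ a)]: least fixpoint, start Z0 = Sat(AG ((¬q ∧ b) ∧ a)) = {m3, m4}, add states in Sat(a) with every successor in Z. Already a fixed point.
Sat(A[a U AG ((¬q ∧ b) ∧ a)]) = {m3, m4}

{m3, m4}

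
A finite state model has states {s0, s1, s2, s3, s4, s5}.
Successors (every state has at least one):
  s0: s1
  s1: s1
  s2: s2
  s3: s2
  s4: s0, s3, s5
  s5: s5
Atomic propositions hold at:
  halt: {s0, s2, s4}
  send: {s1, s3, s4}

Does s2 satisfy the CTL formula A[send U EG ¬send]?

Yes

Sat(¬send) = {s0, s2, s5}
EG ¬send: greatest fixpoint, start Z0 = {s0, s2, s5}, keep only states in Sat with some successor in Z. Z1 = {s2, s5}; fixed.
Sat(EG ¬send) = {s2, s5}
A[send U EG ¬send]: least fixpoint, start Z0 = Sat(EG ¬send) = {s2, s5}, add states in Sat(send) with every successor in Z. Z1 = {s2, s3, s5}; fixed.
Sat(A[send U EG ¬send]) = {s2, s3, s5}
s2 ∈ Sat(A[send U EG ¬send]) = {s2, s3, s5}, so the formula holds at s2.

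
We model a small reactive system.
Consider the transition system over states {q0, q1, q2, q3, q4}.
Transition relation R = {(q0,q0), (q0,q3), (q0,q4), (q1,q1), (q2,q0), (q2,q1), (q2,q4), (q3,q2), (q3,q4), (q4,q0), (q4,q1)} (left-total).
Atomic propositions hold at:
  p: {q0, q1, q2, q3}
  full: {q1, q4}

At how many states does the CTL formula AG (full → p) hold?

1

Sat(full → p) = {q0, q1, q2, q3}
AG (full → p): greatest fixpoint, start Z0 = {q0, q1, q2, q3}, keep only states in Sat with every successor in Z. Z1 = {q1}; fixed.
Sat(AG (full → p)) = {q1}
|Sat(AG (full → p))| = |{q1}| = 1.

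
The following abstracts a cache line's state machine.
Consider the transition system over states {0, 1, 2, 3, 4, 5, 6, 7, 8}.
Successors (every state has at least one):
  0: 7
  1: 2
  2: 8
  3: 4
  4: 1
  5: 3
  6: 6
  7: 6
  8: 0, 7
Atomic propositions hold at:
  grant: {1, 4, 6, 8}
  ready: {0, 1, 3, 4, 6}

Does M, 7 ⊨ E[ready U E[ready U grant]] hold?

E[ready U grant]: least fixpoint, start Z0 = Sat(grant) = {1, 4, 6, 8}, add states in Sat(ready) with some successor in Z. Z1 = {1, 3, 4, 6, 8}; fixed.
Sat(E[ready U grant]) = {1, 3, 4, 6, 8}
E[ready U E[ready U grant]]: least fixpoint, start Z0 = Sat(E[ready U grant]) = {1, 3, 4, 6, 8}, add states in Sat(ready) with some successor in Z. Already a fixed point.
Sat(E[ready U E[ready U grant]]) = {1, 3, 4, 6, 8}
7 ∉ Sat(E[ready U E[ready U grant]]) = {1, 3, 4, 6, 8}, so the formula does not hold at 7.

No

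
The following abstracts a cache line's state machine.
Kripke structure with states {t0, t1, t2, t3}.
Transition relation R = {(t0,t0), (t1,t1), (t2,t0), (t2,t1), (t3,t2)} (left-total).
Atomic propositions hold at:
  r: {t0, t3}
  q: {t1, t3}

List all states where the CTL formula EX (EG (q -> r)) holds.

{t0, t2, t3}

Sat(q -> r) = {t0, t2, t3}
EG (q -> r): greatest fixpoint, start Z0 = {t0, t2, t3}, keep only states in Sat with some successor in Z. Already a fixed point.
Sat(EG (q -> r)) = {t0, t2, t3}
Sat(EX (EG (q -> r))) = {s : some successor in {t0, t2, t3}} = {t0, t2, t3}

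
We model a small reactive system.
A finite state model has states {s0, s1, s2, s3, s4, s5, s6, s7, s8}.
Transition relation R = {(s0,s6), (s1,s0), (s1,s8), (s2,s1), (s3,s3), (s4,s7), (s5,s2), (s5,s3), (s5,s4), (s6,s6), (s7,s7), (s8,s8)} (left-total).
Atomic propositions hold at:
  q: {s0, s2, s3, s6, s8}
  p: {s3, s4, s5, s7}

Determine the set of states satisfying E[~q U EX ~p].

Sat(~q) = {s1, s4, s5, s7}
Sat(~p) = {s0, s1, s2, s6, s8}
Sat(EX ~p) = {s : some successor in {s0, s1, s2, s6, s8}} = {s0, s1, s2, s5, s6, s8}
E[~q U EX ~p]: least fixpoint, start Z0 = Sat(EX ~p) = {s0, s1, s2, s5, s6, s8}, add states in Sat(~q) with some successor in Z. Already a fixed point.
Sat(E[~q U EX ~p]) = {s0, s1, s2, s5, s6, s8}

{s0, s1, s2, s5, s6, s8}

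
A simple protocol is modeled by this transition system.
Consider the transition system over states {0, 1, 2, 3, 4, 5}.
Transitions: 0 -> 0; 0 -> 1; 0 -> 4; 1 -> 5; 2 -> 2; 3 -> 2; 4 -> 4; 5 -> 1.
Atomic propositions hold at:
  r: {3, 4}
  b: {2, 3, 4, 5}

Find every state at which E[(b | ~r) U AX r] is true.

Sat(~r) = {0, 1, 2, 5}
Sat(b | ~r) = {0, 1, 2, 3, 4, 5}
Sat(AX r) = {s : every successor in {3, 4}} = {4}
E[(b | ~r) U AX r]: least fixpoint, start Z0 = Sat(AX r) = {4}, add states in Sat(b | ~r) with some successor in Z. Z1 = {0, 4}; fixed.
Sat(E[(b | ~r) U AX r]) = {0, 4}

{0, 4}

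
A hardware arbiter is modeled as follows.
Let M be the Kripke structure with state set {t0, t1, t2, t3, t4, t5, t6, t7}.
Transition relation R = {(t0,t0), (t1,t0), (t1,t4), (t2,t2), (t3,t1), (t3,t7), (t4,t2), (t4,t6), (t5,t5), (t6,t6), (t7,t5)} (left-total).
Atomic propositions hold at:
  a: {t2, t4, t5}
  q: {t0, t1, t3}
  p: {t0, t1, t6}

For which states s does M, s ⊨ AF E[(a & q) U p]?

Sat(a & q) = ∅
E[(a & q) U p]: least fixpoint, start Z0 = Sat(p) = {t0, t1, t6}, add states in Sat(a & q) with some successor in Z. Already a fixed point.
Sat(E[(a & q) U p]) = {t0, t1, t6}
AF E[(a & q) U p]: least fixpoint, start Z0 = {t0, t1, t6}, add states with every successor in Z. Already a fixed point.
Sat(AF E[(a & q) U p]) = {t0, t1, t6}

{t0, t1, t6}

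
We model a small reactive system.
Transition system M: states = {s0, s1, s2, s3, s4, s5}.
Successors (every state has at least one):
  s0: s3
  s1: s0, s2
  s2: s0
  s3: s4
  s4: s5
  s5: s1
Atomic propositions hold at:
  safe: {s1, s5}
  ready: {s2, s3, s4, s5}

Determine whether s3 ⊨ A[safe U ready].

A[safe U ready]: least fixpoint, start Z0 = Sat(ready) = {s2, s3, s4, s5}, add states in Sat(safe) with every successor in Z. Already a fixed point.
Sat(A[safe U ready]) = {s2, s3, s4, s5}
s3 ∈ Sat(A[safe U ready]) = {s2, s3, s4, s5}, so the formula holds at s3.

Yes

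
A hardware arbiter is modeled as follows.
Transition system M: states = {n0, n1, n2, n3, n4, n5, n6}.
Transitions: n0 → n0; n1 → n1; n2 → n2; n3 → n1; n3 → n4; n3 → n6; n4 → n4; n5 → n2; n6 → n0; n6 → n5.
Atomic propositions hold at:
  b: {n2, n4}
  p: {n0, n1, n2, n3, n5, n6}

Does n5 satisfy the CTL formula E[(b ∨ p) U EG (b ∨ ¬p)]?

Yes

Sat(b ∨ p) = {n0, n1, n2, n3, n4, n5, n6}
Sat(¬p) = {n4}
Sat(b ∨ ¬p) = {n2, n4}
EG (b ∨ ¬p): greatest fixpoint, start Z0 = {n2, n4}, keep only states in Sat with some successor in Z. Already a fixed point.
Sat(EG (b ∨ ¬p)) = {n2, n4}
E[(b ∨ p) U EG (b ∨ ¬p)]: least fixpoint, start Z0 = Sat(EG (b ∨ ¬p)) = {n2, n4}, add states in Sat(b ∨ p) with some successor in Z. Z1 = {n2, n3, n4, n5}; Z2 = {n2, n3, n4, n5, n6}; fixed.
Sat(E[(b ∨ p) U EG (b ∨ ¬p)]) = {n2, n3, n4, n5, n6}
n5 ∈ Sat(E[(b ∨ p) U EG (b ∨ ¬p)]) = {n2, n3, n4, n5, n6}, so the formula holds at n5.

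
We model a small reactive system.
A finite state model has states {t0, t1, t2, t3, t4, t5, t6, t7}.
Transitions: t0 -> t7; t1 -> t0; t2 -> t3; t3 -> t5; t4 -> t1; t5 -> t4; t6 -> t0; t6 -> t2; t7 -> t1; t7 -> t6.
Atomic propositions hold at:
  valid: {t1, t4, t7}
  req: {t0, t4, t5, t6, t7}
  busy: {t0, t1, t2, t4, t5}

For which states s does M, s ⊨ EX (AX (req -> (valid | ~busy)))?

{t0, t1, t3, t5, t6}

Sat(~busy) = {t3, t6, t7}
Sat(valid | ~busy) = {t1, t3, t4, t6, t7}
Sat(req -> (valid | ~busy)) = {t1, t2, t3, t4, t6, t7}
Sat(AX (req -> (valid | ~busy))) = {s : every successor in {t1, t2, t3, t4, t6, t7}} = {t0, t2, t4, t5, t7}
Sat(EX (AX (req -> (valid | ~busy)))) = {s : some successor in {t0, t2, t4, t5, t7}} = {t0, t1, t3, t5, t6}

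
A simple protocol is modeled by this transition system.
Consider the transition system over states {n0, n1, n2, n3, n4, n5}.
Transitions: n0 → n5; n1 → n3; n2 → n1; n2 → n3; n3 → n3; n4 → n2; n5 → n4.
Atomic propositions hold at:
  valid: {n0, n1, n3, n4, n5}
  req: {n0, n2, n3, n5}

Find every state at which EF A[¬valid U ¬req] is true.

{n0, n1, n2, n4, n5}

Sat(¬valid) = {n2}
Sat(¬req) = {n1, n4}
A[¬valid U ¬req]: least fixpoint, start Z0 = Sat(¬req) = {n1, n4}, add states in Sat(¬valid) with every successor in Z. Already a fixed point.
Sat(A[¬valid U ¬req]) = {n1, n4}
EF A[¬valid U ¬req]: least fixpoint, start Z0 = {n1, n4}, add states with some successor in Z. Z1 = {n1, n2, n4, n5}; Z2 = {n0, n1, n2, n4, n5}; fixed.
Sat(EF A[¬valid U ¬req]) = {n0, n1, n2, n4, n5}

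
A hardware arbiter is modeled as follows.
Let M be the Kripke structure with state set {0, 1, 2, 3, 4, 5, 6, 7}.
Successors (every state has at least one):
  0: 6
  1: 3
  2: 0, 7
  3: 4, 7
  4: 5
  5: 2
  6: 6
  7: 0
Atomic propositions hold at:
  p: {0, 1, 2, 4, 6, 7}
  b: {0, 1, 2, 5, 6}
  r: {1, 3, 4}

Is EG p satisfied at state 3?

EG p: greatest fixpoint, start Z0 = {0, 1, 2, 4, 6, 7}, keep only states in Sat with some successor in Z. Z1 = {0, 2, 6, 7}; fixed.
Sat(EG p) = {0, 2, 6, 7}
3 ∉ Sat(EG p) = {0, 2, 6, 7}, so the formula does not hold at 3.

No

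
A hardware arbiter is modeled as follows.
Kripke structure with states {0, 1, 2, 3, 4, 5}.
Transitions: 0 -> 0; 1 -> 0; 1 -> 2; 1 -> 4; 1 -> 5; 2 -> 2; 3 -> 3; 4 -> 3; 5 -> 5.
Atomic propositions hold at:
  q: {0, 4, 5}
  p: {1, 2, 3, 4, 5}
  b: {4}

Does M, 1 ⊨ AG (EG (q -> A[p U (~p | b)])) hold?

No

Sat(~p) = {0}
Sat(~p | b) = {0, 4}
A[p U (~p | b)]: least fixpoint, start Z0 = Sat((~p | b)) = {0, 4}, add states in Sat(p) with every successor in Z. Already a fixed point.
Sat(A[p U (~p | b)]) = {0, 4}
Sat(q -> A[p U (~p | b)]) = {0, 1, 2, 3, 4}
EG (q -> A[p U (~p | b)]): greatest fixpoint, start Z0 = {0, 1, 2, 3, 4}, keep only states in Sat with some successor in Z. Already a fixed point.
Sat(EG (q -> A[p U (~p | b)])) = {0, 1, 2, 3, 4}
AG (EG (q -> A[p U (~p | b)])): greatest fixpoint, start Z0 = {0, 1, 2, 3, 4}, keep only states in Sat with every successor in Z. Z1 = {0, 2, 3, 4}; fixed.
Sat(AG (EG (q -> A[p U (~p | b)]))) = {0, 2, 3, 4}
1 ∉ Sat(AG (EG (q -> A[p U (~p | b)]))) = {0, 2, 3, 4}, so the formula does not hold at 1.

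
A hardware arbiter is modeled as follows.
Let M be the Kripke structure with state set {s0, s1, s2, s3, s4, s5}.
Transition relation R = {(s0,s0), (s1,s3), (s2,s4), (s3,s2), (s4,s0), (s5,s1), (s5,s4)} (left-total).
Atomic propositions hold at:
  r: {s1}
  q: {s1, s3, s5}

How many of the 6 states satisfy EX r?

Sat(EX r) = {s : some successor in {s1}} = {s5}
|Sat(EX r)| = |{s5}| = 1.

1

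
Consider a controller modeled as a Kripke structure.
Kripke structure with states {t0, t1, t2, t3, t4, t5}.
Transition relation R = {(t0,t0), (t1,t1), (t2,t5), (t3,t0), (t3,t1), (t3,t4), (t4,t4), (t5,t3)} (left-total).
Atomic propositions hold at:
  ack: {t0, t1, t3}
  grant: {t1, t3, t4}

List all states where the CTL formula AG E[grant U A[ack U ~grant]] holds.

{t0}

Sat(~grant) = {t0, t2, t5}
A[ack U ~grant]: least fixpoint, start Z0 = Sat(~grant) = {t0, t2, t5}, add states in Sat(ack) with every successor in Z. Already a fixed point.
Sat(A[ack U ~grant]) = {t0, t2, t5}
E[grant U A[ack U ~grant]]: least fixpoint, start Z0 = Sat(A[ack U ~grant]) = {t0, t2, t5}, add states in Sat(grant) with some successor in Z. Z1 = {t0, t2, t3, t5}; fixed.
Sat(E[grant U A[ack U ~grant]]) = {t0, t2, t3, t5}
AG E[grant U A[ack U ~grant]]: greatest fixpoint, start Z0 = {t0, t2, t3, t5}, keep only states in Sat with every successor in Z. Z1 = {t0, t2, t5}; Z2 = {t0, t2}; Z3 = {t0}; fixed.
Sat(AG E[grant U A[ack U ~grant]]) = {t0}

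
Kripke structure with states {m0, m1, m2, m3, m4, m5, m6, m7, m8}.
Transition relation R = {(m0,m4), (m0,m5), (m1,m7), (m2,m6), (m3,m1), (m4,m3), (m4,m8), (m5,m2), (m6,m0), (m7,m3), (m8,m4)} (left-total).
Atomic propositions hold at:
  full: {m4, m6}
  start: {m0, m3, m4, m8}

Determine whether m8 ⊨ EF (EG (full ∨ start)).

Yes

Sat(full ∨ start) = {m0, m3, m4, m6, m8}
EG (full ∨ start): greatest fixpoint, start Z0 = {m0, m3, m4, m6, m8}, keep only states in Sat with some successor in Z. Z1 = {m0, m4, m6, m8}; fixed.
Sat(EG (full ∨ start)) = {m0, m4, m6, m8}
EF (EG (full ∨ start)): least fixpoint, start Z0 = {m0, m4, m6, m8}, add states with some successor in Z. Z1 = {m0, m2, m4, m6, m8}; Z2 = {m0, m2, m4, m5, m6, m8}; fixed.
Sat(EF (EG (full ∨ start))) = {m0, m2, m4, m5, m6, m8}
m8 ∈ Sat(EF (EG (full ∨ start))) = {m0, m2, m4, m5, m6, m8}, so the formula holds at m8.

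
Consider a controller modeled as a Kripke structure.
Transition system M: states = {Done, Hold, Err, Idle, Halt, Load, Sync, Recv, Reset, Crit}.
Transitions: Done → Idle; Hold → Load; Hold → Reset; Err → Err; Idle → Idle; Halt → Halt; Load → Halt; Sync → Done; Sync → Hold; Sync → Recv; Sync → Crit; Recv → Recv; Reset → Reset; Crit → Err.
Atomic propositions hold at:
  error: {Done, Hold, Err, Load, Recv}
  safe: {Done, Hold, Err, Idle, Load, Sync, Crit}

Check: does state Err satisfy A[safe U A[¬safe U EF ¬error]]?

No

Sat(¬safe) = {Halt, Recv, Reset}
Sat(¬error) = {Idle, Halt, Sync, Reset, Crit}
EF ¬error: least fixpoint, start Z0 = {Idle, Halt, Sync, Reset, Crit}, add states with some successor in Z. Z1 = {Done, Hold, Idle, Halt, Load, Sync, Reset, Crit}; fixed.
Sat(EF ¬error) = {Done, Hold, Idle, Halt, Load, Sync, Reset, Crit}
A[¬safe U EF ¬error]: least fixpoint, start Z0 = Sat(EF ¬error) = {Done, Hold, Idle, Halt, Load, Sync, Reset, Crit}, add states in Sat(¬safe) with every successor in Z. Already a fixed point.
Sat(A[¬safe U EF ¬error]) = {Done, Hold, Idle, Halt, Load, Sync, Reset, Crit}
A[safe U A[¬safe U EF ¬error]]: least fixpoint, start Z0 = Sat(A[¬safe U EF ¬error]) = {Done, Hold, Idle, Halt, Load, Sync, Reset, Crit}, add states in Sat(safe) with every successor in Z. Already a fixed point.
Sat(A[safe U A[¬safe U EF ¬error]]) = {Done, Hold, Idle, Halt, Load, Sync, Reset, Crit}
Err ∉ Sat(A[safe U A[¬safe U EF ¬error]]) = {Done, Hold, Idle, Halt, Load, Sync, Reset, Crit}, so the formula does not hold at Err.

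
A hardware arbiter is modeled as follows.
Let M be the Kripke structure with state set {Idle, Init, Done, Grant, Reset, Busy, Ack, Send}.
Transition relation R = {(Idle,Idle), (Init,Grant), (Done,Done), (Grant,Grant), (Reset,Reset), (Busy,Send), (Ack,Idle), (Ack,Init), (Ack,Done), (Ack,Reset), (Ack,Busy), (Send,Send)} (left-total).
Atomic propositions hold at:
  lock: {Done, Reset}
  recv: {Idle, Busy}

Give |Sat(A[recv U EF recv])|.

EF recv: least fixpoint, start Z0 = {Idle, Busy}, add states with some successor in Z. Z1 = {Idle, Busy, Ack}; fixed.
Sat(EF recv) = {Idle, Busy, Ack}
A[recv U EF recv]: least fixpoint, start Z0 = Sat(EF recv) = {Idle, Busy, Ack}, add states in Sat(recv) with every successor in Z. Already a fixed point.
Sat(A[recv U EF recv]) = {Idle, Busy, Ack}
|Sat(A[recv U EF recv])| = |{Idle, Busy, Ack}| = 3.

3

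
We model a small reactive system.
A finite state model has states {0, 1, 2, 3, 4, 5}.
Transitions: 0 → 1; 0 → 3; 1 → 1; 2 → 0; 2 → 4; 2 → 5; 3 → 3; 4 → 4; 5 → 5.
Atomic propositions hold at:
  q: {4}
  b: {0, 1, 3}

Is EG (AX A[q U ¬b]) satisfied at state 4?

Yes

Sat(¬b) = {2, 4, 5}
A[q U ¬b]: least fixpoint, start Z0 = Sat(¬b) = {2, 4, 5}, add states in Sat(q) with every successor in Z. Already a fixed point.
Sat(A[q U ¬b]) = {2, 4, 5}
Sat(AX A[q U ¬b]) = {s : every successor in {2, 4, 5}} = {4, 5}
EG (AX A[q U ¬b]): greatest fixpoint, start Z0 = {4, 5}, keep only states in Sat with some successor in Z. Already a fixed point.
Sat(EG (AX A[q U ¬b])) = {4, 5}
4 ∈ Sat(EG (AX A[q U ¬b])) = {4, 5}, so the formula holds at 4.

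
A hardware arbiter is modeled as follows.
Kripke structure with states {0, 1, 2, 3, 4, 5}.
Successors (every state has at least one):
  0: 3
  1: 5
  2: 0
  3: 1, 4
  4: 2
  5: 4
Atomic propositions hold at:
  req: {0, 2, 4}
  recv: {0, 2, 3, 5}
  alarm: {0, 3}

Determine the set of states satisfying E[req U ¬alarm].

{1, 2, 4, 5}

Sat(¬alarm) = {1, 2, 4, 5}
E[req U ¬alarm]: least fixpoint, start Z0 = Sat(¬alarm) = {1, 2, 4, 5}, add states in Sat(req) with some successor in Z. Already a fixed point.
Sat(E[req U ¬alarm]) = {1, 2, 4, 5}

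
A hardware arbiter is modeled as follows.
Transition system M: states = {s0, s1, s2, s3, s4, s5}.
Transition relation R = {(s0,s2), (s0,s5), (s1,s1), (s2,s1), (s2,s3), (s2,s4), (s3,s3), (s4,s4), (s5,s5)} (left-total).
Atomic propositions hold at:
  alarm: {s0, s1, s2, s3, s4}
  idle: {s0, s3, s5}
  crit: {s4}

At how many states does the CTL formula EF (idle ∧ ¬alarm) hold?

Sat(¬alarm) = {s5}
Sat(idle ∧ ¬alarm) = {s5}
EF (idle ∧ ¬alarm): least fixpoint, start Z0 = {s5}, add states with some successor in Z. Z1 = {s0, s5}; fixed.
Sat(EF (idle ∧ ¬alarm)) = {s0, s5}
|Sat(EF (idle ∧ ¬alarm))| = |{s0, s5}| = 2.

2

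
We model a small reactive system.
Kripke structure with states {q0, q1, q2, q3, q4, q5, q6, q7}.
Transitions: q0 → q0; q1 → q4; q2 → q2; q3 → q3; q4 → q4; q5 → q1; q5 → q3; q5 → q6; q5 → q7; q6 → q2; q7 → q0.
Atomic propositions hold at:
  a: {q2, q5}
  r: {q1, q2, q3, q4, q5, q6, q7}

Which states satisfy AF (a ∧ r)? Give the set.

{q2, q5, q6}

Sat(a ∧ r) = {q2, q5}
AF (a ∧ r): least fixpoint, start Z0 = {q2, q5}, add states with every successor in Z. Z1 = {q2, q5, q6}; fixed.
Sat(AF (a ∧ r)) = {q2, q5, q6}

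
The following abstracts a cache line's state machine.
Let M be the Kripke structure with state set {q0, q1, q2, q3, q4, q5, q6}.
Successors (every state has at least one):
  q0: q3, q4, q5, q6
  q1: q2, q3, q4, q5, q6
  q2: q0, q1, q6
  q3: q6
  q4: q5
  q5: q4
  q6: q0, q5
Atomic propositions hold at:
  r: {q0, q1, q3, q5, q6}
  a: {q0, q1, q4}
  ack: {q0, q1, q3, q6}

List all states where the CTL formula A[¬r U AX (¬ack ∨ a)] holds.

{q4, q5, q6}

Sat(¬r) = {q2, q4}
Sat(¬ack) = {q2, q4, q5}
Sat(¬ack ∨ a) = {q0, q1, q2, q4, q5}
Sat(AX (¬ack ∨ a)) = {s : every successor in {q0, q1, q2, q4, q5}} = {q4, q5, q6}
A[¬r U AX (¬ack ∨ a)]: least fixpoint, start Z0 = Sat(AX (¬ack ∨ a)) = {q4, q5, q6}, add states in Sat(¬r) with every successor in Z. Already a fixed point.
Sat(A[¬r U AX (¬ack ∨ a)]) = {q4, q5, q6}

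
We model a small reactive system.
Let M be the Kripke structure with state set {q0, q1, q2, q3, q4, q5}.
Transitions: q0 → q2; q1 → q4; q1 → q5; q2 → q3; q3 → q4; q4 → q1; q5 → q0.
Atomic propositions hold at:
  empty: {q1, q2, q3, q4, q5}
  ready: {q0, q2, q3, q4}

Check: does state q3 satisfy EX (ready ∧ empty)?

Yes

Sat(ready ∧ empty) = {q2, q3, q4}
Sat(EX (ready ∧ empty)) = {s : some successor in {q2, q3, q4}} = {q0, q1, q2, q3}
q3 ∈ Sat(EX (ready ∧ empty)) = {q0, q1, q2, q3}, so the formula holds at q3.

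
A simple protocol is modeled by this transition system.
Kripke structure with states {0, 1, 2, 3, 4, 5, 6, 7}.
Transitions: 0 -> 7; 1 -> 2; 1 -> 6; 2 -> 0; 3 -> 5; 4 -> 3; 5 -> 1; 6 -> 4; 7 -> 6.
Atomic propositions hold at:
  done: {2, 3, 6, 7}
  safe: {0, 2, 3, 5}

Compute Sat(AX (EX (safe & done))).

{5, 6}

Sat(safe & done) = {2, 3}
Sat(EX (safe & done)) = {s : some successor in {2, 3}} = {1, 4}
Sat(AX (EX (safe & done))) = {s : every successor in {1, 4}} = {5, 6}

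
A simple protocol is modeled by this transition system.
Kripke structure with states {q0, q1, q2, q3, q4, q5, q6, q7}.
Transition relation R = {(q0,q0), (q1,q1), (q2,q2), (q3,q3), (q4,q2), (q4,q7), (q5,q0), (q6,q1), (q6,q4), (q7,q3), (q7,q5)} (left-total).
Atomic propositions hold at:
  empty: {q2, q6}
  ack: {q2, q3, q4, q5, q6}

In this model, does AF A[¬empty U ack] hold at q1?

Sat(¬empty) = {q0, q1, q3, q4, q5, q7}
A[¬empty U ack]: least fixpoint, start Z0 = Sat(ack) = {q2, q3, q4, q5, q6}, add states in Sat(¬empty) with every successor in Z. Z1 = {q2, q3, q4, q5, q6, q7}; fixed.
Sat(A[¬empty U ack]) = {q2, q3, q4, q5, q6, q7}
AF A[¬empty U ack]: least fixpoint, start Z0 = {q2, q3, q4, q5, q6, q7}, add states with every successor in Z. Already a fixed point.
Sat(AF A[¬empty U ack]) = {q2, q3, q4, q5, q6, q7}
q1 ∉ Sat(AF A[¬empty U ack]) = {q2, q3, q4, q5, q6, q7}, so the formula does not hold at q1.

No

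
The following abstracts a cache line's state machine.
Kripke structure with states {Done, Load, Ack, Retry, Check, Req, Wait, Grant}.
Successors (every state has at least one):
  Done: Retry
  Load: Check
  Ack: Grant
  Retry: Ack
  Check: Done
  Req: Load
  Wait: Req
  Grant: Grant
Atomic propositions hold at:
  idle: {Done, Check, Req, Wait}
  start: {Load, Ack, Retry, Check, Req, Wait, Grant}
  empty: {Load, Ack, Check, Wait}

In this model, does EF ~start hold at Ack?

Sat(~start) = {Done}
EF ~start: least fixpoint, start Z0 = {Done}, add states with some successor in Z. Z1 = {Done, Check}; Z2 = {Done, Load, Check}; Z3 = {Done, Load, Check, Req}; Z4 = {Done, Load, Check, Req, Wait}; fixed.
Sat(EF ~start) = {Done, Load, Check, Req, Wait}
Ack ∉ Sat(EF ~start) = {Done, Load, Check, Req, Wait}, so the formula does not hold at Ack.

No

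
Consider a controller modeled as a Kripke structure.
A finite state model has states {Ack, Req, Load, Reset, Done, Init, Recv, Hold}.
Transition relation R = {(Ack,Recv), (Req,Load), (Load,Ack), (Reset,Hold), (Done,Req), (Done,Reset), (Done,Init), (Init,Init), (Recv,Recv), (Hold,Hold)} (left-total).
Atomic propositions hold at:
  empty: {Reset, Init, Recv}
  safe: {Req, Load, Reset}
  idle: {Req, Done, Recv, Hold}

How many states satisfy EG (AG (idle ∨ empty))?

4

Sat(idle ∨ empty) = {Req, Reset, Done, Init, Recv, Hold}
AG (idle ∨ empty): greatest fixpoint, start Z0 = {Req, Reset, Done, Init, Recv, Hold}, keep only states in Sat with every successor in Z. Z1 = {Reset, Done, Init, Recv, Hold}; Z2 = {Reset, Init, Recv, Hold}; fixed.
Sat(AG (idle ∨ empty)) = {Reset, Init, Recv, Hold}
EG (AG (idle ∨ empty)): greatest fixpoint, start Z0 = {Reset, Init, Recv, Hold}, keep only states in Sat with some successor in Z. Already a fixed point.
Sat(EG (AG (idle ∨ empty))) = {Reset, Init, Recv, Hold}
|Sat(EG (AG (idle ∨ empty)))| = |{Reset, Init, Recv, Hold}| = 4.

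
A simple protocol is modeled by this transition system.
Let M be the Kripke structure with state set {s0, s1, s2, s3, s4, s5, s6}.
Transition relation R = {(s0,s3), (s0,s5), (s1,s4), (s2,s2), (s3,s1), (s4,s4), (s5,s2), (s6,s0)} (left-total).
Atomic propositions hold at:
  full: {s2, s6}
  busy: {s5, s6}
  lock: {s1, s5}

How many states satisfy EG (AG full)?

AG full: greatest fixpoint, start Z0 = {s2, s6}, keep only states in Sat with every successor in Z. Z1 = {s2}; fixed.
Sat(AG full) = {s2}
EG (AG full): greatest fixpoint, start Z0 = {s2}, keep only states in Sat with some successor in Z. Already a fixed point.
Sat(EG (AG full)) = {s2}
|Sat(EG (AG full))| = |{s2}| = 1.

1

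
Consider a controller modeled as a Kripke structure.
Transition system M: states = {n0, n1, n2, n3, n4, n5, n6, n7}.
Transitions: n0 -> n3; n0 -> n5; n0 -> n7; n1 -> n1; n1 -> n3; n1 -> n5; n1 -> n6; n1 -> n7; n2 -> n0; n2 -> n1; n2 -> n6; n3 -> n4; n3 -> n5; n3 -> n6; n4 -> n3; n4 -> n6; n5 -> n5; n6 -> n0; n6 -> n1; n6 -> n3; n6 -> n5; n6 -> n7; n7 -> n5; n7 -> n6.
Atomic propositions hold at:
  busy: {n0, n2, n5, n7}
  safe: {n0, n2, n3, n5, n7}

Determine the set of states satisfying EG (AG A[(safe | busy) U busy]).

Sat(safe | busy) = {n0, n2, n3, n5, n7}
A[(safe | busy) U busy]: least fixpoint, start Z0 = Sat(busy) = {n0, n2, n5, n7}, add states in Sat(safe | busy) with every successor in Z. Already a fixed point.
Sat(A[(safe | busy) U busy]) = {n0, n2, n5, n7}
AG A[(safe | busy) U busy]: greatest fixpoint, start Z0 = {n0, n2, n5, n7}, keep only states in Sat with every successor in Z. Z1 = {n5}; fixed.
Sat(AG A[(safe | busy) U busy]) = {n5}
EG (AG A[(safe | busy) U busy]): greatest fixpoint, start Z0 = {n5}, keep only states in Sat with some successor in Z. Already a fixed point.
Sat(EG (AG A[(safe | busy) U busy])) = {n5}

{n5}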